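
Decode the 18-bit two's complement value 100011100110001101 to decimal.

MSB is 1, so the value is negative. Find the magnitude:
1. Invert bits:  011100011001110010
2. Add 1:        011100011001110011  = 116339
3. Apply sign:   -116339

Answer: -116339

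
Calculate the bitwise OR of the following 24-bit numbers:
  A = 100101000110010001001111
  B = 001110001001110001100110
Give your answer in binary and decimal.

Apply | to each column (1 where either bit is 1):
  100101000110010001001111
| 001110001001110001100110
--------------------------
  101111001111110001101111

Answer: 101111001111110001101111 (12385391)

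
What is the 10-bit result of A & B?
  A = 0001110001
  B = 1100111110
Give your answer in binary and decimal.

Apply & to each column (1 only where both bits are 1):
  0001110001
& 1100111110
------------
  0000110000

Answer: 0000110000 (48)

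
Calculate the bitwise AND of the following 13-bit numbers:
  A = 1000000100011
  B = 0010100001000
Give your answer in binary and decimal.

Apply & to each column (1 only where both bits are 1):
  1000000100011
& 0010100001000
---------------
  0000000000000

Answer: 0000000000000 (0)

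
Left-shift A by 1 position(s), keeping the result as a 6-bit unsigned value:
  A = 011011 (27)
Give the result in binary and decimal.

Shift left by 1: drop the top 1 bit(s), append 1 zero(s) on the right.
  011011  ->  discard [0], keep [11011], append 0
= 110110

Answer: 110110 (54)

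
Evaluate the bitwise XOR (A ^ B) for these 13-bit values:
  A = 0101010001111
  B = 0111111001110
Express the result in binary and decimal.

Apply ^ to each column (1 where bits differ):
  0101010001111
^ 0111111001110
---------------
  0010101000001

Answer: 0010101000001 (1345)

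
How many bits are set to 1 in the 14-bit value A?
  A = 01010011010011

01010011010011
1-bits at positions (from bit 0 = LSB): 0, 1, 4, 6, 7, 10, 12
Count = 7

Answer: 7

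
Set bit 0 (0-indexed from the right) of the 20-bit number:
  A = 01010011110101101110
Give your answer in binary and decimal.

Mask = 1 << 0 = 00000000000000000001
Bit 0 of A is 0, so OR-ing with the mask flips it to 1.
  01010011110101101110
| 00000000000000000001
----------------------
  01010011110101101111

Answer: 01010011110101101111 (343407)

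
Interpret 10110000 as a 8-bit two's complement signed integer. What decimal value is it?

MSB is 1, so the value is negative. Find the magnitude:
1. Invert bits:  01001111
2. Add 1:        01010000  = 80
3. Apply sign:   -80

Answer: -80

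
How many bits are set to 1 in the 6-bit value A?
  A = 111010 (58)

111010
1-bits at positions (from bit 0 = LSB): 1, 3, 4, 5
Count = 4

Answer: 4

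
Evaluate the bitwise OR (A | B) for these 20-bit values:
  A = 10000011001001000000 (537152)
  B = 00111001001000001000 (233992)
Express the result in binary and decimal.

Apply | to each column (1 where either bit is 1):
  10000011001001000000
| 00111001001000001000
----------------------
  10111011001001001000

Answer: 10111011001001001000 (766536)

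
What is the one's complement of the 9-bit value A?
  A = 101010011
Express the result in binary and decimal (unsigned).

Flip each bit (0->1, 1->0):
  101010011
  010101100

Answer: 010101100 (172)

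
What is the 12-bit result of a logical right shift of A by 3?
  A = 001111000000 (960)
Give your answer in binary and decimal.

Logical shift right by 3: drop the bottom 3 bit(s), prepend 3 zero(s) on the left.
  001111000000  ->  keep [001111000], discard [000], prepend 000
= 000001111000

Answer: 000001111000 (120)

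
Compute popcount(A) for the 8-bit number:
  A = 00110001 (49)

00110001
1-bits at positions (from bit 0 = LSB): 0, 4, 5
Count = 3

Answer: 3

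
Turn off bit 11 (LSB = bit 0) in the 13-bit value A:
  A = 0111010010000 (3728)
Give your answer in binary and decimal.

Mask = ~(1 << 11) = 1011111111111
Bit 11 of A is 1, so AND-ing with the mask clears it to 0.
  0111010010000
& 1011111111111
---------------
  0011010010000

Answer: 0011010010000 (1680)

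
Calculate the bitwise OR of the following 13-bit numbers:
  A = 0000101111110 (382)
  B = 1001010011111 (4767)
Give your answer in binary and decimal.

Apply | to each column (1 where either bit is 1):
  0000101111110
| 1001010011111
---------------
  1001111111111

Answer: 1001111111111 (5119)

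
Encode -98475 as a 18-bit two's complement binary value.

1. Binary of +98475:  011000000010101011
2. Invert bits:     100111111101010100
3. Add 1:           100111111101010101

Answer: 100111111101010101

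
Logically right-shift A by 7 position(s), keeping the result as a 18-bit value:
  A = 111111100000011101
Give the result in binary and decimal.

Logical shift right by 7: drop the bottom 7 bit(s), prepend 7 zero(s) on the left.
  111111100000011101  ->  keep [11111110000], discard [0011101], prepend 0000000
= 000000011111110000

Answer: 000000011111110000 (2032)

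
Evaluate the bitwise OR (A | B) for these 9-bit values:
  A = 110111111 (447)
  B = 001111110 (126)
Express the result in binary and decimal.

Apply | to each column (1 where either bit is 1):
  110111111
| 001111110
-----------
  111111111

Answer: 111111111 (511)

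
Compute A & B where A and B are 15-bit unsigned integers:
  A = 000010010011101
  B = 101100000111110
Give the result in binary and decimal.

Apply & to each column (1 only where both bits are 1):
  000010010011101
& 101100000111110
-----------------
  000000000011100

Answer: 000000000011100 (28)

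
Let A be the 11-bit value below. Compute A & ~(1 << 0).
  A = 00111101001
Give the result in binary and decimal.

Mask = ~(1 << 0) = 11111111110
Bit 0 of A is 1, so AND-ing with the mask clears it to 0.
  00111101001
& 11111111110
-------------
  00111101000

Answer: 00111101000 (488)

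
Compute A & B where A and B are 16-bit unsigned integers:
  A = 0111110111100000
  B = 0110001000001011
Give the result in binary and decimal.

Apply & to each column (1 only where both bits are 1):
  0111110111100000
& 0110001000001011
------------------
  0110000000000000

Answer: 0110000000000000 (24576)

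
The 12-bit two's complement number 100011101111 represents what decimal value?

MSB is 1, so the value is negative. Find the magnitude:
1. Invert bits:  011100010000
2. Add 1:        011100010001  = 1809
3. Apply sign:   -1809

Answer: -1809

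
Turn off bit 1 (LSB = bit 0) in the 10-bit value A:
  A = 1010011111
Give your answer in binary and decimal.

Mask = ~(1 << 1) = 1111111101
Bit 1 of A is 1, so AND-ing with the mask clears it to 0.
  1010011111
& 1111111101
------------
  1010011101

Answer: 1010011101 (669)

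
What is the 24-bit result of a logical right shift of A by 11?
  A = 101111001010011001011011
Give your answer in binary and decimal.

Logical shift right by 11: drop the bottom 11 bit(s), prepend 11 zero(s) on the left.
  101111001010011001011011  ->  keep [1011110010100], discard [11001011011], prepend 00000000000
= 000000000001011110010100

Answer: 000000000001011110010100 (6036)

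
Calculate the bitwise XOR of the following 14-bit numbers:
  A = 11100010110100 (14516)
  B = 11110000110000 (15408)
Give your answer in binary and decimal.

Apply ^ to each column (1 where bits differ):
  11100010110100
^ 11110000110000
----------------
  00010010000100

Answer: 00010010000100 (1156)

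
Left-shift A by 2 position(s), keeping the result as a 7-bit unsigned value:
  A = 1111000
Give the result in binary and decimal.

Shift left by 2: drop the top 2 bit(s), append 2 zero(s) on the right.
  1111000  ->  discard [11], keep [11000], append 00
= 1100000

Answer: 1100000 (96)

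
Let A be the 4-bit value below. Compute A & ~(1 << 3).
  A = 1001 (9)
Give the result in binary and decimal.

Mask = ~(1 << 3) = 0111
Bit 3 of A is 1, so AND-ing with the mask clears it to 0.
  1001
& 0111
------
  0001

Answer: 0001 (1)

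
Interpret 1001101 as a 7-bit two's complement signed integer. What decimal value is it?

MSB is 1, so the value is negative. Find the magnitude:
1. Invert bits:  0110010
2. Add 1:        0110011  = 51
3. Apply sign:   -51

Answer: -51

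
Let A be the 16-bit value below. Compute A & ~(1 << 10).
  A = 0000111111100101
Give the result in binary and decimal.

Mask = ~(1 << 10) = 1111101111111111
Bit 10 of A is 1, so AND-ing with the mask clears it to 0.
  0000111111100101
& 1111101111111111
------------------
  0000101111100101

Answer: 0000101111100101 (3045)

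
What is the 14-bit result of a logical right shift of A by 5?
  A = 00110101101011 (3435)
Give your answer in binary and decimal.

Logical shift right by 5: drop the bottom 5 bit(s), prepend 5 zero(s) on the left.
  00110101101011  ->  keep [001101011], discard [01011], prepend 00000
= 00000001101011

Answer: 00000001101011 (107)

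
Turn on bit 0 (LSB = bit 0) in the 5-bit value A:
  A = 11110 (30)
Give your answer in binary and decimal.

Mask = 1 << 0 = 00001
Bit 0 of A is 0, so OR-ing with the mask flips it to 1.
  11110
| 00001
-------
  11111

Answer: 11111 (31)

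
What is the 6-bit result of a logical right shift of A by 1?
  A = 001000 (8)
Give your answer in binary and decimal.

Logical shift right by 1: drop the bottom 1 bit(s), prepend 1 zero(s) on the left.
  001000  ->  keep [00100], discard [0], prepend 0
= 000100

Answer: 000100 (4)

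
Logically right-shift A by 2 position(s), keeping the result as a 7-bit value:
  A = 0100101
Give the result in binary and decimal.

Logical shift right by 2: drop the bottom 2 bit(s), prepend 2 zero(s) on the left.
  0100101  ->  keep [01001], discard [01], prepend 00
= 0001001

Answer: 0001001 (9)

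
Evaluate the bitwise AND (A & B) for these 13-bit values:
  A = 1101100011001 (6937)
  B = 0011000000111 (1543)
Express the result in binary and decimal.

Apply & to each column (1 only where both bits are 1):
  1101100011001
& 0011000000111
---------------
  0001000000001

Answer: 0001000000001 (513)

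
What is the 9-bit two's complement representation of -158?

1. Binary of +158:  010011110
2. Invert bits:     101100001
3. Add 1:           101100010

Answer: 101100010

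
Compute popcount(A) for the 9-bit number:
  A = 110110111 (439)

110110111
1-bits at positions (from bit 0 = LSB): 0, 1, 2, 4, 5, 7, 8
Count = 7

Answer: 7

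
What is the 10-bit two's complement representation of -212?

1. Binary of +212:  0011010100
2. Invert bits:     1100101011
3. Add 1:           1100101100

Answer: 1100101100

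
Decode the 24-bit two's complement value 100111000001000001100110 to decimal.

MSB is 1, so the value is negative. Find the magnitude:
1. Invert bits:  011000111110111110011001
2. Add 1:        011000111110111110011010  = 6549402
3. Apply sign:   -6549402

Answer: -6549402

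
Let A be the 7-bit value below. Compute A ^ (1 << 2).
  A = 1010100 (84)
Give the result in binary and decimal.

Mask = 1 << 2 = 0000100
Bit 2 of A is 1; XOR with the mask flips it to 0.
  1010100
^ 0000100
---------
  1010000

Answer: 1010000 (80)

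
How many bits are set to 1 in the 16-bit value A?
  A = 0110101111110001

0110101111110001
1-bits at positions (from bit 0 = LSB): 0, 4, 5, 6, 7, 8, 9, 11, 13, 14
Count = 10

Answer: 10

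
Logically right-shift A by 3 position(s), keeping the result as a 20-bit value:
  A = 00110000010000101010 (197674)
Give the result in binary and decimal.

Logical shift right by 3: drop the bottom 3 bit(s), prepend 3 zero(s) on the left.
  00110000010000101010  ->  keep [00110000010000101], discard [010], prepend 000
= 00000110000010000101

Answer: 00000110000010000101 (24709)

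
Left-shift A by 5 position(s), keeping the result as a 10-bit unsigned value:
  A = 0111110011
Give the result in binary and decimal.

Shift left by 5: drop the top 5 bit(s), append 5 zero(s) on the right.
  0111110011  ->  discard [01111], keep [10011], append 00000
= 1001100000

Answer: 1001100000 (608)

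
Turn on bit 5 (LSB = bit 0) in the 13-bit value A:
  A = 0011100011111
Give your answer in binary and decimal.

Mask = 1 << 5 = 0000000100000
Bit 5 of A is 0, so OR-ing with the mask flips it to 1.
  0011100011111
| 0000000100000
---------------
  0011100111111

Answer: 0011100111111 (1855)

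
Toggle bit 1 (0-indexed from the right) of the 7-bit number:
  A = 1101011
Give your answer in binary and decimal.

Mask = 1 << 1 = 0000010
Bit 1 of A is 1; XOR with the mask flips it to 0.
  1101011
^ 0000010
---------
  1101001

Answer: 1101001 (105)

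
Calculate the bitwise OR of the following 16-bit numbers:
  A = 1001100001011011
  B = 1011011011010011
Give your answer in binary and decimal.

Apply | to each column (1 where either bit is 1):
  1001100001011011
| 1011011011010011
------------------
  1011111011011011

Answer: 1011111011011011 (48859)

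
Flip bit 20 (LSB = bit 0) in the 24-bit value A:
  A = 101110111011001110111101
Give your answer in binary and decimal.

Mask = 1 << 20 = 000100000000000000000000
Bit 20 of A is 1; XOR with the mask flips it to 0.
  101110111011001110111101
^ 000100000000000000000000
--------------------------
  101010111011001110111101

Answer: 101010111011001110111101 (11252669)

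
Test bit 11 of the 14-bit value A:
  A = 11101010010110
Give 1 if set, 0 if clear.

Bit 11 is the 12th from the right.
  11101010010110
    ^
That bit is 1.

Answer: 1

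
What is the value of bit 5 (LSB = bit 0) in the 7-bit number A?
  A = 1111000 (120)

Bit 5 is the 6th from the right.
  1111000
   ^
That bit is 1.

Answer: 1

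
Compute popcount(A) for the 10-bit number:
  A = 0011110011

0011110011
1-bits at positions (from bit 0 = LSB): 0, 1, 4, 5, 6, 7
Count = 6

Answer: 6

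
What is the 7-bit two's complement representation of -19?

1. Binary of +19:  0010011
2. Invert bits:     1101100
3. Add 1:           1101101

Answer: 1101101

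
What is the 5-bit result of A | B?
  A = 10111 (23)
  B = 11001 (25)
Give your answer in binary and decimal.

Apply | to each column (1 where either bit is 1):
  10111
| 11001
-------
  11111

Answer: 11111 (31)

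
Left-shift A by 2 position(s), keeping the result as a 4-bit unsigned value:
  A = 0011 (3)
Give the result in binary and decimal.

Shift left by 2: drop the top 2 bit(s), append 2 zero(s) on the right.
  0011  ->  discard [00], keep [11], append 00
= 1100

Answer: 1100 (12)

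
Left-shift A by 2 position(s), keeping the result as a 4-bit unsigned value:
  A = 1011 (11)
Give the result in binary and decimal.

Shift left by 2: drop the top 2 bit(s), append 2 zero(s) on the right.
  1011  ->  discard [10], keep [11], append 00
= 1100

Answer: 1100 (12)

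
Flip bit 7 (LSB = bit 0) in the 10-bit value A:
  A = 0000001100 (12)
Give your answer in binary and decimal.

Mask = 1 << 7 = 0010000000
Bit 7 of A is 0; XOR with the mask flips it to 1.
  0000001100
^ 0010000000
------------
  0010001100

Answer: 0010001100 (140)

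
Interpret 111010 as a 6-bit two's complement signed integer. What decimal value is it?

MSB is 1, so the value is negative. Find the magnitude:
1. Invert bits:  000101
2. Add 1:        000110  = 6
3. Apply sign:   -6

Answer: -6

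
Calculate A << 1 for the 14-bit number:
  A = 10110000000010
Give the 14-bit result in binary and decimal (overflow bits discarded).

Shift left by 1: drop the top 1 bit(s), append 1 zero(s) on the right.
  10110000000010  ->  discard [1], keep [0110000000010], append 0
= 01100000000100

Answer: 01100000000100 (6148)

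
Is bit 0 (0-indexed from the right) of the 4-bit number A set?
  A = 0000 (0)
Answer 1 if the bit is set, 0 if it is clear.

Bit 0 is the 1st from the right.
  0000
     ^
That bit is 0.

Answer: 0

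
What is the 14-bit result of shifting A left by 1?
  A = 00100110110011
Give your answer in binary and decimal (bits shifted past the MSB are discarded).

Shift left by 1: drop the top 1 bit(s), append 1 zero(s) on the right.
  00100110110011  ->  discard [0], keep [0100110110011], append 0
= 01001101100110

Answer: 01001101100110 (4966)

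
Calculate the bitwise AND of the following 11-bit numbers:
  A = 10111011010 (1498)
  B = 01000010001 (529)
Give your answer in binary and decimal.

Apply & to each column (1 only where both bits are 1):
  10111011010
& 01000010001
-------------
  00000010000

Answer: 00000010000 (16)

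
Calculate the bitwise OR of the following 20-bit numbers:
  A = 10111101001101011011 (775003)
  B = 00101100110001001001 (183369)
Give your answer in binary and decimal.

Apply | to each column (1 where either bit is 1):
  10111101001101011011
| 00101100110001001001
----------------------
  10111101111101011011

Answer: 10111101111101011011 (778075)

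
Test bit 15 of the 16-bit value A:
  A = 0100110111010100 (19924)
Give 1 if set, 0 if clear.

Bit 15 is the 16th from the right.
  0100110111010100
  ^
That bit is 0.

Answer: 0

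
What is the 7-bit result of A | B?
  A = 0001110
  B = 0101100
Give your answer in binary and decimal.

Apply | to each column (1 where either bit is 1):
  0001110
| 0101100
---------
  0101110

Answer: 0101110 (46)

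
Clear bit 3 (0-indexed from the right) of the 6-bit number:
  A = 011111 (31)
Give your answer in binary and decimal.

Mask = ~(1 << 3) = 110111
Bit 3 of A is 1, so AND-ing with the mask clears it to 0.
  011111
& 110111
--------
  010111

Answer: 010111 (23)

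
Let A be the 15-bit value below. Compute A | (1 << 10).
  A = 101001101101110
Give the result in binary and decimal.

Mask = 1 << 10 = 000010000000000
Bit 10 of A is 0, so OR-ing with the mask flips it to 1.
  101001101101110
| 000010000000000
-----------------
  101011101101110

Answer: 101011101101110 (22382)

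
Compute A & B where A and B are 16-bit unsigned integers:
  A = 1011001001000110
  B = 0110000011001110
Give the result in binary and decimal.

Apply & to each column (1 only where both bits are 1):
  1011001001000110
& 0110000011001110
------------------
  0010000001000110

Answer: 0010000001000110 (8262)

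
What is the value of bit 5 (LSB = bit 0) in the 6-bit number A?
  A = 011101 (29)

Bit 5 is the 6th from the right.
  011101
  ^
That bit is 0.

Answer: 0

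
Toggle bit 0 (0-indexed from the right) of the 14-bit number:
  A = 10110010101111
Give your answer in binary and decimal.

Mask = 1 << 0 = 00000000000001
Bit 0 of A is 1; XOR with the mask flips it to 0.
  10110010101111
^ 00000000000001
----------------
  10110010101110

Answer: 10110010101110 (11438)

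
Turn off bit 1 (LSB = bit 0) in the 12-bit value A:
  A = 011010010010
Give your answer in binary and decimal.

Mask = ~(1 << 1) = 111111111101
Bit 1 of A is 1, so AND-ing with the mask clears it to 0.
  011010010010
& 111111111101
--------------
  011010010000

Answer: 011010010000 (1680)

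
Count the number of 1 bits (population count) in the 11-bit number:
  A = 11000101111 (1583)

11000101111
1-bits at positions (from bit 0 = LSB): 0, 1, 2, 3, 5, 9, 10
Count = 7

Answer: 7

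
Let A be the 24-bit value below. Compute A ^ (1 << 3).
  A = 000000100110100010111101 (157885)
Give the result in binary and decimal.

Mask = 1 << 3 = 000000000000000000001000
Bit 3 of A is 1; XOR with the mask flips it to 0.
  000000100110100010111101
^ 000000000000000000001000
--------------------------
  000000100110100010110101

Answer: 000000100110100010110101 (157877)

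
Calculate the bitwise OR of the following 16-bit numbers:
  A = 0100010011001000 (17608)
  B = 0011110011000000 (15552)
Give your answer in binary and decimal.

Apply | to each column (1 where either bit is 1):
  0100010011001000
| 0011110011000000
------------------
  0111110011001000

Answer: 0111110011001000 (31944)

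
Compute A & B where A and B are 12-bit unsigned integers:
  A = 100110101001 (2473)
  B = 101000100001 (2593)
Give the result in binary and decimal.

Apply & to each column (1 only where both bits are 1):
  100110101001
& 101000100001
--------------
  100000100001

Answer: 100000100001 (2081)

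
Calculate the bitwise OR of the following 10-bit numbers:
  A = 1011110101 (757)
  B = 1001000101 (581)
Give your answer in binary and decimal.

Apply | to each column (1 where either bit is 1):
  1011110101
| 1001000101
------------
  1011110101

Answer: 1011110101 (757)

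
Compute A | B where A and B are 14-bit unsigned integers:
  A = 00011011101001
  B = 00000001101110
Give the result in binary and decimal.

Apply | to each column (1 where either bit is 1):
  00011011101001
| 00000001101110
----------------
  00011011101111

Answer: 00011011101111 (1775)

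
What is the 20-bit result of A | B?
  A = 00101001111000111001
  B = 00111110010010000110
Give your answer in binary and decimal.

Apply | to each column (1 where either bit is 1):
  00101001111000111001
| 00111110010010000110
----------------------
  00111111111010111111

Answer: 00111111111010111111 (261823)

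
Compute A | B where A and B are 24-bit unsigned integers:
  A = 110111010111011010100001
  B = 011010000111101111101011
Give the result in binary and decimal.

Apply | to each column (1 where either bit is 1):
  110111010111011010100001
| 011010000111101111101011
--------------------------
  111111010111111111101011

Answer: 111111010111111111101011 (16613355)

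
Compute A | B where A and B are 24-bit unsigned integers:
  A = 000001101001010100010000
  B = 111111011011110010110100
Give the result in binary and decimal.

Apply | to each column (1 where either bit is 1):
  000001101001010100010000
| 111111011011110010110100
--------------------------
  111111111011110110110100

Answer: 111111111011110110110100 (16760244)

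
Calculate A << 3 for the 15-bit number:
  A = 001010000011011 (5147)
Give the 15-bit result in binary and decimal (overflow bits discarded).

Shift left by 3: drop the top 3 bit(s), append 3 zero(s) on the right.
  001010000011011  ->  discard [001], keep [010000011011], append 000
= 010000011011000

Answer: 010000011011000 (8408)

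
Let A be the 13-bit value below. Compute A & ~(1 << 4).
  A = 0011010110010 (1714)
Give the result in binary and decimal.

Mask = ~(1 << 4) = 1111111101111
Bit 4 of A is 1, so AND-ing with the mask clears it to 0.
  0011010110010
& 1111111101111
---------------
  0011010100010

Answer: 0011010100010 (1698)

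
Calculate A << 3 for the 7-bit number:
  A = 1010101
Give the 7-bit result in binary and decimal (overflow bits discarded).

Shift left by 3: drop the top 3 bit(s), append 3 zero(s) on the right.
  1010101  ->  discard [101], keep [0101], append 000
= 0101000

Answer: 0101000 (40)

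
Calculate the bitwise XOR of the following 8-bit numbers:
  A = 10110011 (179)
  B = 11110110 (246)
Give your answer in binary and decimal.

Apply ^ to each column (1 where bits differ):
  10110011
^ 11110110
----------
  01000101

Answer: 01000101 (69)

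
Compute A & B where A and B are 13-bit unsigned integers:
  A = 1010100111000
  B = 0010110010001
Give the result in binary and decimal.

Apply & to each column (1 only where both bits are 1):
  1010100111000
& 0010110010001
---------------
  0010100010000

Answer: 0010100010000 (1296)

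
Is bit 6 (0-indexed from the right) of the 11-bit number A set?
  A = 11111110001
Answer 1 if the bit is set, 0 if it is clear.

Bit 6 is the 7th from the right.
  11111110001
      ^
That bit is 1.

Answer: 1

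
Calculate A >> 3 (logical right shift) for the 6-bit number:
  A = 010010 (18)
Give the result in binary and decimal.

Logical shift right by 3: drop the bottom 3 bit(s), prepend 3 zero(s) on the left.
  010010  ->  keep [010], discard [010], prepend 000
= 000010

Answer: 000010 (2)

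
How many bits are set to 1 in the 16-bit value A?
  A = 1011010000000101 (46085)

1011010000000101
1-bits at positions (from bit 0 = LSB): 0, 2, 10, 12, 13, 15
Count = 6

Answer: 6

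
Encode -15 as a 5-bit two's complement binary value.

1. Binary of +15:  01111
2. Invert bits:     10000
3. Add 1:           10001

Answer: 10001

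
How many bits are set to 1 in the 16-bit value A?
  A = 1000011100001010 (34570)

1000011100001010
1-bits at positions (from bit 0 = LSB): 1, 3, 8, 9, 10, 15
Count = 6

Answer: 6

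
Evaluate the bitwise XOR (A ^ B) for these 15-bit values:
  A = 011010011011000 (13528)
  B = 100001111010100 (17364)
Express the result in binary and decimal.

Apply ^ to each column (1 where bits differ):
  011010011011000
^ 100001111010100
-----------------
  111011100001100

Answer: 111011100001100 (30476)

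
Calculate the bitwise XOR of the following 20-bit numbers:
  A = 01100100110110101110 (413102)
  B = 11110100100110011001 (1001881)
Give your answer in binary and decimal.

Apply ^ to each column (1 where bits differ):
  01100100110110101110
^ 11110100100110011001
----------------------
  10010000010000110111

Answer: 10010000010000110111 (590903)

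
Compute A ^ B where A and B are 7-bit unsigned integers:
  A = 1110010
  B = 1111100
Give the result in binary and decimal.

Apply ^ to each column (1 where bits differ):
  1110010
^ 1111100
---------
  0001110

Answer: 0001110 (14)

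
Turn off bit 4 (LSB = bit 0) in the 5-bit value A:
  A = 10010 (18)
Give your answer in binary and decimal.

Mask = ~(1 << 4) = 01111
Bit 4 of A is 1, so AND-ing with the mask clears it to 0.
  10010
& 01111
-------
  00010

Answer: 00010 (2)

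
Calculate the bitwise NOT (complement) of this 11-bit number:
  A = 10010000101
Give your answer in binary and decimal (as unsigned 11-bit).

Flip each bit (0->1, 1->0):
  10010000101
  01101111010

Answer: 01101111010 (890)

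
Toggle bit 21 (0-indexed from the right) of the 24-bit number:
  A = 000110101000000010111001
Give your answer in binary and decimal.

Mask = 1 << 21 = 001000000000000000000000
Bit 21 of A is 0; XOR with the mask flips it to 1.
  000110101000000010111001
^ 001000000000000000000000
--------------------------
  001110101000000010111001

Answer: 001110101000000010111001 (3834041)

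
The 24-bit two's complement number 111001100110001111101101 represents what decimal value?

MSB is 1, so the value is negative. Find the magnitude:
1. Invert bits:  000110011001110000010010
2. Add 1:        000110011001110000010011  = 1678355
3. Apply sign:   -1678355

Answer: -1678355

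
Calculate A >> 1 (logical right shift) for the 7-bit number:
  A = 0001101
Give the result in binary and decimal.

Logical shift right by 1: drop the bottom 1 bit(s), prepend 1 zero(s) on the left.
  0001101  ->  keep [000110], discard [1], prepend 0
= 0000110

Answer: 0000110 (6)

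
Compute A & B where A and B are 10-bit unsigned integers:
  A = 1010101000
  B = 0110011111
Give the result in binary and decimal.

Apply & to each column (1 only where both bits are 1):
  1010101000
& 0110011111
------------
  0010001000

Answer: 0010001000 (136)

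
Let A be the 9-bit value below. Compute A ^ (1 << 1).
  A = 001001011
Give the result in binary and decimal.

Mask = 1 << 1 = 000000010
Bit 1 of A is 1; XOR with the mask flips it to 0.
  001001011
^ 000000010
-----------
  001001001

Answer: 001001001 (73)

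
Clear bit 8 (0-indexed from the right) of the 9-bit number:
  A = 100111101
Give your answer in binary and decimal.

Mask = ~(1 << 8) = 011111111
Bit 8 of A is 1, so AND-ing with the mask clears it to 0.
  100111101
& 011111111
-----------
  000111101

Answer: 000111101 (61)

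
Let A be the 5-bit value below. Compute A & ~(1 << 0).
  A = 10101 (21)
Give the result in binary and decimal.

Mask = ~(1 << 0) = 11110
Bit 0 of A is 1, so AND-ing with the mask clears it to 0.
  10101
& 11110
-------
  10100

Answer: 10100 (20)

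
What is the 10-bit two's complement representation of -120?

1. Binary of +120:  0001111000
2. Invert bits:     1110000111
3. Add 1:           1110001000

Answer: 1110001000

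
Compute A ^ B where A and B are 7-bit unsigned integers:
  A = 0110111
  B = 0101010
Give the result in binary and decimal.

Apply ^ to each column (1 where bits differ):
  0110111
^ 0101010
---------
  0011101

Answer: 0011101 (29)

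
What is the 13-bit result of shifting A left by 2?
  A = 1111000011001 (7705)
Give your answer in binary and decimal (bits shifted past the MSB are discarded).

Shift left by 2: drop the top 2 bit(s), append 2 zero(s) on the right.
  1111000011001  ->  discard [11], keep [11000011001], append 00
= 1100001100100

Answer: 1100001100100 (6244)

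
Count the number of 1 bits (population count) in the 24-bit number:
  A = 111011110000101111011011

111011110000101111011011
1-bits at positions (from bit 0 = LSB): 0, 1, 3, 4, 6, 7, 8, 9, 11, 16, 17, 18, 19, 21, 22, 23
Count = 16

Answer: 16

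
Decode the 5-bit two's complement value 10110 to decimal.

MSB is 1, so the value is negative. Find the magnitude:
1. Invert bits:  01001
2. Add 1:        01010  = 10
3. Apply sign:   -10

Answer: -10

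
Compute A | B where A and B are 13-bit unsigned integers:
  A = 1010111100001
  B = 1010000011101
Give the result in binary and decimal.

Apply | to each column (1 where either bit is 1):
  1010111100001
| 1010000011101
---------------
  1010111111101

Answer: 1010111111101 (5629)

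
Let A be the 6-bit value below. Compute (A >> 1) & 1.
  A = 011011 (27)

Bit 1 is the 2nd from the right.
  011011
      ^
That bit is 1.

Answer: 1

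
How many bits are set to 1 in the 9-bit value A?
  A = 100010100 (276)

100010100
1-bits at positions (from bit 0 = LSB): 2, 4, 8
Count = 3

Answer: 3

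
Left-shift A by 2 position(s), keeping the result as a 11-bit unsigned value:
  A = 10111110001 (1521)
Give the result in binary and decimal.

Shift left by 2: drop the top 2 bit(s), append 2 zero(s) on the right.
  10111110001  ->  discard [10], keep [111110001], append 00
= 11111000100

Answer: 11111000100 (1988)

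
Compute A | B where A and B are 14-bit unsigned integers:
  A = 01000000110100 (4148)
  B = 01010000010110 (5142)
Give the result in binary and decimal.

Apply | to each column (1 where either bit is 1):
  01000000110100
| 01010000010110
----------------
  01010000110110

Answer: 01010000110110 (5174)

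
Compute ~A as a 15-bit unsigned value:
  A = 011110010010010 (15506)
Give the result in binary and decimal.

Flip each bit (0->1, 1->0):
  011110010010010
  100001101101101

Answer: 100001101101101 (17261)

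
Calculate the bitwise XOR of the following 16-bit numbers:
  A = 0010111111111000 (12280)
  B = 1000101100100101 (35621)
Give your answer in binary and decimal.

Apply ^ to each column (1 where bits differ):
  0010111111111000
^ 1000101100100101
------------------
  1010010011011101

Answer: 1010010011011101 (42205)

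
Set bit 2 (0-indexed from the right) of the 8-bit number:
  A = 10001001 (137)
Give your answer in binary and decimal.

Mask = 1 << 2 = 00000100
Bit 2 of A is 0, so OR-ing with the mask flips it to 1.
  10001001
| 00000100
----------
  10001101

Answer: 10001101 (141)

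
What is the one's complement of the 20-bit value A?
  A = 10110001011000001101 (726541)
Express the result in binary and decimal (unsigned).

Flip each bit (0->1, 1->0):
  10110001011000001101
  01001110100111110010

Answer: 01001110100111110010 (322034)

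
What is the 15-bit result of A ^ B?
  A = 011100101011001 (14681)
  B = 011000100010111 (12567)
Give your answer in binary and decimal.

Apply ^ to each column (1 where bits differ):
  011100101011001
^ 011000100010111
-----------------
  000100001001110

Answer: 000100001001110 (2126)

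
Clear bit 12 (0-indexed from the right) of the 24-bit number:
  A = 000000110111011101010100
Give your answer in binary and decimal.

Mask = ~(1 << 12) = 111111111110111111111111
Bit 12 of A is 1, so AND-ing with the mask clears it to 0.
  000000110111011101010100
& 111111111110111111111111
--------------------------
  000000110110011101010100

Answer: 000000110110011101010100 (223060)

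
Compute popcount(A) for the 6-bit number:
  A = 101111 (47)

101111
1-bits at positions (from bit 0 = LSB): 0, 1, 2, 3, 5
Count = 5

Answer: 5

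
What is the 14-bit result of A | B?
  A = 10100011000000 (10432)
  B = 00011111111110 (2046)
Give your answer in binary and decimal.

Apply | to each column (1 where either bit is 1):
  10100011000000
| 00011111111110
----------------
  10111111111110

Answer: 10111111111110 (12286)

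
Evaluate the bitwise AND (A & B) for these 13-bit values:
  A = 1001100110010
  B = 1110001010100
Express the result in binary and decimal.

Apply & to each column (1 only where both bits are 1):
  1001100110010
& 1110001010100
---------------
  1000000010000

Answer: 1000000010000 (4112)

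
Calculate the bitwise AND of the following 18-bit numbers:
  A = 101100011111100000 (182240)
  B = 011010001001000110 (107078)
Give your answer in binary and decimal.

Apply & to each column (1 only where both bits are 1):
  101100011111100000
& 011010001001000110
--------------------
  001000001001000000

Answer: 001000001001000000 (33344)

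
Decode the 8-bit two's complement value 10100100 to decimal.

MSB is 1, so the value is negative. Find the magnitude:
1. Invert bits:  01011011
2. Add 1:        01011100  = 92
3. Apply sign:   -92

Answer: -92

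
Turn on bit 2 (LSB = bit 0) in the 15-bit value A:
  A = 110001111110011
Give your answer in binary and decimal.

Mask = 1 << 2 = 000000000000100
Bit 2 of A is 0, so OR-ing with the mask flips it to 1.
  110001111110011
| 000000000000100
-----------------
  110001111110111

Answer: 110001111110111 (25591)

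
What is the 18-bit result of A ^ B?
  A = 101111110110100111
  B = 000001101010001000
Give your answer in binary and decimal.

Apply ^ to each column (1 where bits differ):
  101111110110100111
^ 000001101010001000
--------------------
  101110011100101111

Answer: 101110011100101111 (190255)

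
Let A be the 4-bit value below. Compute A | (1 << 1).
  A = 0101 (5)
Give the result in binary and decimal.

Mask = 1 << 1 = 0010
Bit 1 of A is 0, so OR-ing with the mask flips it to 1.
  0101
| 0010
------
  0111

Answer: 0111 (7)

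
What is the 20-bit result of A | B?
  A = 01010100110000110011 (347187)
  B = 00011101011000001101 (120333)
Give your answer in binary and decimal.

Apply | to each column (1 where either bit is 1):
  01010100110000110011
| 00011101011000001101
----------------------
  01011101111000111111

Answer: 01011101111000111111 (384575)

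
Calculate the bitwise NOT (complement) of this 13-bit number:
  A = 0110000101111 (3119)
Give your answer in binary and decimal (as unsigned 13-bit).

Flip each bit (0->1, 1->0):
  0110000101111
  1001111010000

Answer: 1001111010000 (5072)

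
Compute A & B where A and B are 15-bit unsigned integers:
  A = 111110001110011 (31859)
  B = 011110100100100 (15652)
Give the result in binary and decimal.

Apply & to each column (1 only where both bits are 1):
  111110001110011
& 011110100100100
-----------------
  011110000100000

Answer: 011110000100000 (15392)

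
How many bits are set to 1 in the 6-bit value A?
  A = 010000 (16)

010000
1-bits at positions (from bit 0 = LSB): 4
Count = 1

Answer: 1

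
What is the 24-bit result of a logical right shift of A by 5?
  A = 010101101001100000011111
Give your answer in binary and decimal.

Logical shift right by 5: drop the bottom 5 bit(s), prepend 5 zero(s) on the left.
  010101101001100000011111  ->  keep [0101011010011000000], discard [11111], prepend 00000
= 000000101011010011000000

Answer: 000000101011010011000000 (177344)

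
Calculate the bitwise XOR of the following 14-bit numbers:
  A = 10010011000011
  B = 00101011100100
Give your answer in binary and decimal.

Apply ^ to each column (1 where bits differ):
  10010011000011
^ 00101011100100
----------------
  10111000100111

Answer: 10111000100111 (11815)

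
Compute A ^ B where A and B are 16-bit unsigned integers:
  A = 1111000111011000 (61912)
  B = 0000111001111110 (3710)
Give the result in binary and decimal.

Apply ^ to each column (1 where bits differ):
  1111000111011000
^ 0000111001111110
------------------
  1111111110100110

Answer: 1111111110100110 (65446)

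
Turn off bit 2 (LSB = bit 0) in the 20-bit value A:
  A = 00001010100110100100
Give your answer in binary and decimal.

Mask = ~(1 << 2) = 11111111111111111011
Bit 2 of A is 1, so AND-ing with the mask clears it to 0.
  00001010100110100100
& 11111111111111111011
----------------------
  00001010100110100000

Answer: 00001010100110100000 (43424)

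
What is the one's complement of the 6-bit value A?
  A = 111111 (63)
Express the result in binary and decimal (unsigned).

Flip each bit (0->1, 1->0):
  111111
  000000

Answer: 000000 (0)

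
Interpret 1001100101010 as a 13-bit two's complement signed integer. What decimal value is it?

MSB is 1, so the value is negative. Find the magnitude:
1. Invert bits:  0110011010101
2. Add 1:        0110011010110  = 3286
3. Apply sign:   -3286

Answer: -3286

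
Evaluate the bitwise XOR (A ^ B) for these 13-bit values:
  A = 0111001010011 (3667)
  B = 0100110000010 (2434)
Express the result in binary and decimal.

Apply ^ to each column (1 where bits differ):
  0111001010011
^ 0100110000010
---------------
  0011111010001

Answer: 0011111010001 (2001)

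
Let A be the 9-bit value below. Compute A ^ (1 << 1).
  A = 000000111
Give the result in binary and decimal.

Mask = 1 << 1 = 000000010
Bit 1 of A is 1; XOR with the mask flips it to 0.
  000000111
^ 000000010
-----------
  000000101

Answer: 000000101 (5)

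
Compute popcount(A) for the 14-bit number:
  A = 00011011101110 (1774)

00011011101110
1-bits at positions (from bit 0 = LSB): 1, 2, 3, 5, 6, 7, 9, 10
Count = 8

Answer: 8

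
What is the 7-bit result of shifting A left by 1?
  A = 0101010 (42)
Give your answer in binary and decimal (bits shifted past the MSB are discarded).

Shift left by 1: drop the top 1 bit(s), append 1 zero(s) on the right.
  0101010  ->  discard [0], keep [101010], append 0
= 1010100

Answer: 1010100 (84)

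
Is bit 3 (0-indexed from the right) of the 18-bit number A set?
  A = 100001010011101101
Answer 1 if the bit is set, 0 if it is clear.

Bit 3 is the 4th from the right.
  100001010011101101
                ^
That bit is 1.

Answer: 1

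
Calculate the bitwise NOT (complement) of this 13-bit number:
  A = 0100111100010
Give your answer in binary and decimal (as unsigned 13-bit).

Flip each bit (0->1, 1->0):
  0100111100010
  1011000011101

Answer: 1011000011101 (5661)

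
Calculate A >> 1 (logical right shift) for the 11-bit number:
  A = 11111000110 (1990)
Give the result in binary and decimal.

Logical shift right by 1: drop the bottom 1 bit(s), prepend 1 zero(s) on the left.
  11111000110  ->  keep [1111100011], discard [0], prepend 0
= 01111100011

Answer: 01111100011 (995)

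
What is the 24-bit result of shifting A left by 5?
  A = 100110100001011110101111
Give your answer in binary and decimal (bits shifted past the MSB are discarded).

Shift left by 5: drop the top 5 bit(s), append 5 zero(s) on the right.
  100110100001011110101111  ->  discard [10011], keep [0100001011110101111], append 00000
= 010000101111010111100000

Answer: 010000101111010111100000 (4388320)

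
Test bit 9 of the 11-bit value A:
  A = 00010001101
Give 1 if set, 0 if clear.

Bit 9 is the 10th from the right.
  00010001101
   ^
That bit is 0.

Answer: 0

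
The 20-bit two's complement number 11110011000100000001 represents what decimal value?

MSB is 1, so the value is negative. Find the magnitude:
1. Invert bits:  00001100111011111110
2. Add 1:        00001100111011111111  = 52991
3. Apply sign:   -52991

Answer: -52991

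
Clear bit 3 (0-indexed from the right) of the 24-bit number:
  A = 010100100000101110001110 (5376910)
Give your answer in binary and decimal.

Mask = ~(1 << 3) = 111111111111111111110111
Bit 3 of A is 1, so AND-ing with the mask clears it to 0.
  010100100000101110001110
& 111111111111111111110111
--------------------------
  010100100000101110000110

Answer: 010100100000101110000110 (5376902)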